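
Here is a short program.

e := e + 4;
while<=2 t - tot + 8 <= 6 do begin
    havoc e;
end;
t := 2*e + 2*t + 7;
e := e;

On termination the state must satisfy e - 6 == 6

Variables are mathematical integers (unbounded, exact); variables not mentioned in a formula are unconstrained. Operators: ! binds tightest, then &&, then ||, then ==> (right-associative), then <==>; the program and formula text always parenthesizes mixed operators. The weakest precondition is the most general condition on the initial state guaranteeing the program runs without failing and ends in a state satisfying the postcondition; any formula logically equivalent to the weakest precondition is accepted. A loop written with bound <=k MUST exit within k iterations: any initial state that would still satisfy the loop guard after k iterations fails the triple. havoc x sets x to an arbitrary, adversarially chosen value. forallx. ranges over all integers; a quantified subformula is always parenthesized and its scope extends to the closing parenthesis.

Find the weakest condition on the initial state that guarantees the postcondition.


Working backward. After the program, the postcondition e - 6 == 6 must hold; in canonical form it is e == 12.
Before e := e: e == 12
Before t := 2*e + 2*t + 7: e == 12
Before the loop (bound <=2), unroll the exhaustion recursion (WP_0 = exit-now case; WP_j = one more guarded iteration, up to j = 2):
  WP_0: (!(t <= tot - 2)) && e == 12
  WP_1: (t <= tot - 2 ==> (forall e_1. ((!(t <= tot - 2)) && e_1 == 12))) && ((!(t <= tot - 2)) ==> e == 12)
  WP_2: (t <= tot - 2 ==> (forall e_2. ((t <= tot - 2 ==> (forall e_1. ((!(t <= tot - 2)) && e_1 == 12))) && ((!(t <= tot - 2)) ==> e_2 == 12)))) && ((!(t <= tot - 2)) ==> e == 12)
So before the loop: (t <= tot - 2 ==> (forall e_2. ((t <= tot - 2 ==> (forall e_1. ((!(t <= tot - 2)) && e_1 == 12))) && ((!(t <= tot - 2)) ==> e_2 == 12)))) && ((!(t <= tot - 2)) ==> e == 12)
Before e := e + 4: (t <= tot - 2 ==> (forall e_2. ((t <= tot - 2 ==> (forall e_1. ((!(t <= tot - 2)) && e_1 == 12))) && ((!(t <= tot - 2)) ==> e_2 == 12)))) && ((!(t <= tot - 2)) ==> e == 8)
Answer: WP = (t <= tot - 2 ==> (forall e_2. ((t <= tot - 2 ==> (forall e_1. ((!(t <= tot - 2)) && e_1 == 12))) && ((!(t <= tot - 2)) ==> e_2 == 12)))) && ((!(t <= tot - 2)) ==> e == 8)


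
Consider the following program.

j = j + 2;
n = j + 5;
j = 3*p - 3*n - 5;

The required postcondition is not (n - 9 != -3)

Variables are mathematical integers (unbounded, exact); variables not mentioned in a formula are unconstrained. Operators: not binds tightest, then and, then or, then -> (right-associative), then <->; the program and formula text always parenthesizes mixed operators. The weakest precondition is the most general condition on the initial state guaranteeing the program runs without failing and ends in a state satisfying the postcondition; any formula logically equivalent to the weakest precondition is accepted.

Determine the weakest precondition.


Working backward. After the program, the postcondition not (n - 9 != -3) must hold; in canonical form it is not (n != 6).
Before j := 3*p - 3*n - 5: not (n != 6)
Before n := j + 5: not (j != 1)
Before j := j + 2: not (j != -1)
Answer: WP = not (j != -1)


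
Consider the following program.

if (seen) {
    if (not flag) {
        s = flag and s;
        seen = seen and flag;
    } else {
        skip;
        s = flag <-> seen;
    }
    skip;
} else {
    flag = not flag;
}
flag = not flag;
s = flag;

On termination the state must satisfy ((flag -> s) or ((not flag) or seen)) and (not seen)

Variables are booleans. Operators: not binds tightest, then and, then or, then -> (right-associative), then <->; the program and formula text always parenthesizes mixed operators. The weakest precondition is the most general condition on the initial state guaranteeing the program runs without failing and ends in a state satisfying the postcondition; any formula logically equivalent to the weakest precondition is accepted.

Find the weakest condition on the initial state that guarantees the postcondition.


Working backward. After the program, the postcondition ((flag -> s) or ((not flag) or seen)) and (not seen) must hold; in canonical form it is ((flag -> s) or (not flag) or seen) and (not seen).
Before s := flag: not seen
Before flag := not flag: not seen
Then branch requires ((not flag) -> (not (seen and flag))) and (flag -> (not seen)); else branch requires not seen.
Before the if: seen -> (((not flag) -> (not (seen and flag))) and (flag -> (not seen)))
Answer: WP = seen -> (((not flag) -> (not (seen and flag))) and (flag -> (not seen)))


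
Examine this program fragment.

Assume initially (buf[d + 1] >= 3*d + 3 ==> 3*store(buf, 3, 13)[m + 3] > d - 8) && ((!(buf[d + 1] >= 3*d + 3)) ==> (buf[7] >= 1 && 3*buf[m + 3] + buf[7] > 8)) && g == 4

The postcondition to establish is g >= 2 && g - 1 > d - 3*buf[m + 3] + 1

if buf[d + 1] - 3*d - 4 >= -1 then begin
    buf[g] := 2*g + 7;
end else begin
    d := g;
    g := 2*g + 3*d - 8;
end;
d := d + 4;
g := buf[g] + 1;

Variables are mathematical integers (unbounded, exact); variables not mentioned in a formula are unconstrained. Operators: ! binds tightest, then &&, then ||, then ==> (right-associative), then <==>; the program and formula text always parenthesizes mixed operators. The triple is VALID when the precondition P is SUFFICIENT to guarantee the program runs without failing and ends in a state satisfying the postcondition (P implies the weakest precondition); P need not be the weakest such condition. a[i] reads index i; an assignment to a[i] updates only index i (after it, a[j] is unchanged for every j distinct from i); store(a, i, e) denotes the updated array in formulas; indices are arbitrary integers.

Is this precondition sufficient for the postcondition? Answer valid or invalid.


Working backward. After the program, the postcondition g >= 2 && g - 1 > d - 3*buf[m + 3] + 1 must hold; in canonical form it is g >= 2 && 3*buf[m + 3] + g > d + 2.
Before g := buf[g] + 1: buf[g] >= 1 && 3*buf[m + 3] + buf[g] > d + 1
Before d := d + 4: buf[g] >= 1 && 3*buf[m + 3] + buf[g] > d + 5
Then branch requires store(buf, g, 2*g + 7)[g] >= 1 && 3*store(buf, g, 2*g + 7)[m + 3] + store(buf, g, 2*g + 7)[g] > d + 5; else branch requires buf[5*g - 8] >= 1 && 3*buf[m + 3] + buf[5*g - 8] > g + 5.
Before the if: (buf[d + 1] >= 3*d + 3 ==> (store(buf, g, 2*g + 7)[g] >= 1 && 3*store(buf, g, 2*g + 7)[m + 3] + store(buf, g, 2*g + 7)[g] > d + 5)) && ((!(buf[d + 1] >= 3*d + 3)) ==> (buf[5*g - 8] >= 1 && 3*buf[m + 3] + buf[5*g - 8] > g + 5))
The weakest precondition is (buf[d + 1] >= 3*d + 3 ==> (store(buf, g, 2*g + 7)[g] >= 1 && 3*store(buf, g, 2*g + 7)[m + 3] + store(buf, g, 2*g + 7)[g] > d + 5)) && ((!(buf[d + 1] >= 3*d + 3)) ==> (buf[5*g - 8] >= 1 && 3*buf[m + 3] + buf[5*g - 8] > g + 5)).
Check whether (buf[d + 1] >= 3*d + 3 ==> 3*store(buf, 3, 13)[m + 3] > d - 8) && ((!(buf[d + 1] >= 3*d + 3)) ==> (buf[7] >= 1 && 3*buf[m + 3] + buf[7] > 8)) && g == 4 implies it.
Countermodel: at the initial state buf = {[3] = 2, [4] = 16, [7] = 2, [12] = 2, [56] = 168, elsewhere 2}, d = 55, g = 4, m = 1, the precondition holds but the weakest precondition fails.
Answer: invalid


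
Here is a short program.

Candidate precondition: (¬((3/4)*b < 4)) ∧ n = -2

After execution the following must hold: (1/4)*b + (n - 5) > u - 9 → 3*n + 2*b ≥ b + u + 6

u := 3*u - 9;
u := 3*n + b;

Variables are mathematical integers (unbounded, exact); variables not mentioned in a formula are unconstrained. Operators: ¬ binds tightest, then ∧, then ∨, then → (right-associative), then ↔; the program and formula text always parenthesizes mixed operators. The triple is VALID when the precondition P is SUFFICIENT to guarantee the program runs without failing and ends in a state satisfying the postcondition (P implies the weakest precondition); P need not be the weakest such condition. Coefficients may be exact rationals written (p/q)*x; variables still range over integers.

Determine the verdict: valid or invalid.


Working backward. After the program, the postcondition (1/4)*b + (n - 5) > u - 9 → 3*n + 2*b ≥ b + u + 6 must hold; in canonical form it is (1/4)*b + n > u - 4 → b + 3*n ≥ u + 6.
Before u := 3*n + b: ¬((3/4)*b + 2*n < 4)
Before u := 3*u - 9: ¬((3/4)*b + 2*n < 4)
The weakest precondition is ¬((3/4)*b + 2*n < 4).
Check whether (¬((3/4)*b < 4)) ∧ n = -2 implies it.
Countermodel: at the initial state b = 6, n = -2, the precondition holds but the weakest precondition fails.
Answer: invalid


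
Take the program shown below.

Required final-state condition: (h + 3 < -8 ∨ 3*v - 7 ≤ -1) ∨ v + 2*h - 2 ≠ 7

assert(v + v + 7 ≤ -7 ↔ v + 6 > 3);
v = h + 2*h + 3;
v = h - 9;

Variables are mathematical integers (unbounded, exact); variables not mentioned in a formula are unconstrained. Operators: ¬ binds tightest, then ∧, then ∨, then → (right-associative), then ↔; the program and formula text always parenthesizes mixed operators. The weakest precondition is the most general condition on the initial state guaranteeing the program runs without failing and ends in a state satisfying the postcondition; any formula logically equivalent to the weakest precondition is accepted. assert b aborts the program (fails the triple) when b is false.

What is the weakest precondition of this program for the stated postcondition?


Working backward. After the program, the postcondition (h + 3 < -8 ∨ 3*v - 7 ≤ -1) ∨ v + 2*h - 2 ≠ 7 must hold; in canonical form it is h < -11 ∨ 3*v ≤ 6 ∨ 2*h + v ≠ 9.
Before v := h - 9: h < -11 ∨ 3*h ≤ 33 ∨ 3*h ≠ 18
Before v := h + 2*h + 3: h < -11 ∨ 3*h ≤ 33 ∨ 3*h ≠ 18
Before assert v + v + 7 ≤ -7 ↔ v + 6 > 3: (2*v ≤ -14 ↔ v > -3) ∧ (h < -11 ∨ 3*h ≤ 33 ∨ 3*h ≠ 18)
Answer: WP = (2*v ≤ -14 ↔ v > -3) ∧ (h < -11 ∨ 3*h ≤ 33 ∨ 3*h ≠ 18)


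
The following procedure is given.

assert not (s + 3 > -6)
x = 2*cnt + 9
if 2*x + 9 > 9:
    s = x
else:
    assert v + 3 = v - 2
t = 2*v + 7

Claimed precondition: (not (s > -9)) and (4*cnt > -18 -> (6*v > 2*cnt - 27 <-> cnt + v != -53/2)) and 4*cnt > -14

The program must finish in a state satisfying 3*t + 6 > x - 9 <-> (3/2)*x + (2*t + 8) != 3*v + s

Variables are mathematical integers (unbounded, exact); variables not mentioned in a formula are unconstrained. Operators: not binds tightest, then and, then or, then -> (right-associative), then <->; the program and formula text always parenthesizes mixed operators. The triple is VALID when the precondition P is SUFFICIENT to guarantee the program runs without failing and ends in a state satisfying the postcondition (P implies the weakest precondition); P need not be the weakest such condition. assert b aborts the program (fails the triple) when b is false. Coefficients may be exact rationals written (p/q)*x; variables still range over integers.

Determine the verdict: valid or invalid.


Working backward. After the program, the postcondition 3*t + 6 > x - 9 <-> (3/2)*x + (2*t + 8) != 3*v + s must hold; in canonical form it is 3*t > x - 15 <-> 2*t + (3/2)*x != s + 3*v - 8.
Before t := 2*v + 7: 6*v > x - 36 <-> v + (3/2)*x != s - 22
Then branch requires 6*v > x - 36 <-> v + (1/2)*x != -22; else branch requires false.
Before the if: (2*x > 0 -> (6*v > x - 36 <-> v + (1/2)*x != -22)) and 2*x > 0
Before x := 2*cnt + 9: (4*cnt > -18 -> (6*v > 2*cnt - 27 <-> cnt + v != -53/2)) and 4*cnt > -18
Before assert not (s + 3 > -6): (not (s > -9)) and (4*cnt > -18 -> (6*v > 2*cnt - 27 <-> cnt + v != -53/2)) and 4*cnt > -18
The weakest precondition is (not (s > -9)) and (4*cnt > -18 -> (6*v > 2*cnt - 27 <-> cnt + v != -53/2)) and 4*cnt > -18.
Check whether (not (s > -9)) and (4*cnt > -18 -> (6*v > 2*cnt - 27 <-> cnt + v != -53/2)) and 4*cnt > -14 implies it.
Every state satisfying the precondition satisfies the weakest precondition: the implication holds.
Answer: valid


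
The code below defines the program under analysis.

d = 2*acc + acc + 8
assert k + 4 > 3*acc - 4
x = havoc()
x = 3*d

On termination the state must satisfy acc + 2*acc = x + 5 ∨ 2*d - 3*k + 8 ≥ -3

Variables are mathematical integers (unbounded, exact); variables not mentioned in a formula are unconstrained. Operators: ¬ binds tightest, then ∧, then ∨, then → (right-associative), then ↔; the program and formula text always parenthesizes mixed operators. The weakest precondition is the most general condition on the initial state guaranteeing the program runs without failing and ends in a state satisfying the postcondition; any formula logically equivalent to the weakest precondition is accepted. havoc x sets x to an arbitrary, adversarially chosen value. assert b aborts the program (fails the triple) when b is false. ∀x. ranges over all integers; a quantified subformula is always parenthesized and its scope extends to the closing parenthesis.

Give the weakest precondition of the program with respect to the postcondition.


Working backward. After the program, the postcondition acc + 2*acc = x + 5 ∨ 2*d - 3*k + 8 ≥ -3 must hold; in canonical form it is 3*acc = x + 5 ∨ 2*d ≥ 3*k - 11.
Before x := 3*d: 3*acc = 3*d + 5 ∨ 2*d ≥ 3*k - 11
Before havoc x: 3*acc = 3*d + 5 ∨ 2*d ≥ 3*k - 11
Before assert k + 4 > 3*acc - 4: k > 3*acc - 8 ∧ (3*acc = 3*d + 5 ∨ 2*d ≥ 3*k - 11)
Before d := 2*acc + acc + 8: k > 3*acc - 8 ∧ (6*acc = -29 ∨ 6*acc ≥ 3*k - 27)
Answer: WP = k > 3*acc - 8 ∧ (6*acc = -29 ∨ 6*acc ≥ 3*k - 27)


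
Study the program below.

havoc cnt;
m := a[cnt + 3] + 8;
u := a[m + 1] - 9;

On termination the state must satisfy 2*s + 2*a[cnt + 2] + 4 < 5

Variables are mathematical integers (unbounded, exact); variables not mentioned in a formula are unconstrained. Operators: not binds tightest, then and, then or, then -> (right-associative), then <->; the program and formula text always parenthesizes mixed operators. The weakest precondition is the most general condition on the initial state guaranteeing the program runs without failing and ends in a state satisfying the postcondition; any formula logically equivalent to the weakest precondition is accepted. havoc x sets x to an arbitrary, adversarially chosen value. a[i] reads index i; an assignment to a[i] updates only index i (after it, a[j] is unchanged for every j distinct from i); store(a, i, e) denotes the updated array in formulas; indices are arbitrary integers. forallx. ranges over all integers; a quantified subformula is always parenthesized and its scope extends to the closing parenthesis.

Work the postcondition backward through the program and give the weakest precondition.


Working backward. After the program, the postcondition 2*s + 2*a[cnt + 2] + 4 < 5 must hold; in canonical form it is 2*a[cnt + 2] + 2*s < 1.
Before u := a[m + 1] - 9: 2*a[cnt + 2] + 2*s < 1
Before m := a[cnt + 3] + 8: 2*a[cnt + 2] + 2*s < 1
Before havoc cnt: forall cnt_1. 2*a[cnt_1 + 2] + 2*s < 1
Answer: WP = forall cnt_1. 2*a[cnt_1 + 2] + 2*s < 1


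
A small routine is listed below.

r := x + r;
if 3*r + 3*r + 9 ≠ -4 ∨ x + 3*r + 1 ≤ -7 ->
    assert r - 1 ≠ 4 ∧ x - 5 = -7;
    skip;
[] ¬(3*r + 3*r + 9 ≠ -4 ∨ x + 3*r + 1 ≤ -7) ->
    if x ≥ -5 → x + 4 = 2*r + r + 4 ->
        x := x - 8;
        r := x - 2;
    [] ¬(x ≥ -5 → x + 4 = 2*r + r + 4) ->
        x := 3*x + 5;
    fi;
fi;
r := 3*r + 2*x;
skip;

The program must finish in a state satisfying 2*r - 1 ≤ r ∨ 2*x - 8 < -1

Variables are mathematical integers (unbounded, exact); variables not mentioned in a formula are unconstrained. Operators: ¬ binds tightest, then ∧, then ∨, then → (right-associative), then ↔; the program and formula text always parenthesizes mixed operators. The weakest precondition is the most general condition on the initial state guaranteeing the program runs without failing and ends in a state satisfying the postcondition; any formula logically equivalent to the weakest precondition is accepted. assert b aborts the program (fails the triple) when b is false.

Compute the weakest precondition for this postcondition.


Working backward. After the program, the postcondition 2*r - 1 ≤ r ∨ 2*x - 8 < -1 must hold; in canonical form it is r ≤ 1 ∨ 2*x < 7.
Before skip: r ≤ 1 ∨ 2*x < 7
Before r := 3*r + 2*x: 3*r + 2*x ≤ 1 ∨ 2*x < 7
Then branch requires r ≠ 5 ∧ x = -2 ∧ (3*r + 2*x ≤ 1 ∨ 2*x < 7); else branch requires ((x ≥ -5 → x = 3*r) → (5*x ≤ 47 ∨ 2*x < 23)) ∧ ((¬(x ≥ -5 → x = 3*r)) → (3*r + 6*x ≤ -9 ∨ 6*x < -3)).
Before the if: ((6*r ≠ -13 ∨ 3*r + x ≤ -8) → (r ≠ 5 ∧ x = -2 ∧ (3*r + 2*x ≤ 1 ∨ 2*x < 7))) ∧ ((¬(6*r ≠ -13 ∨ 3*r + x ≤ -8)) → (((x ≥ -5 → x = 3*r) → (5*x ≤ 47 ∨ 2*x < 23)) ∧ ((¬(x ≥ -5 → x = 3*r)) → (3*r + 6*x ≤ -9 ∨ 6*x < -3))))
Before r := x + r: ((6*r + 6*x ≠ -13 ∨ 3*r + 4*x ≤ -8) → (r + x ≠ 5 ∧ x = -2 ∧ (3*r + 5*x ≤ 1 ∨ 2*x < 7))) ∧ ((¬(6*r + 6*x ≠ -13 ∨ 3*r + 4*x ≤ -8)) → (((x ≥ -5 → 3*r + 2*x = 0) → (5*x ≤ 47 ∨ 2*x < 23)) ∧ ((¬(x ≥ -5 → 3*r + 2*x = 0)) → (3*r + 9*x ≤ -9 ∨ 6*x < -3))))
Answer: WP = ((6*r + 6*x ≠ -13 ∨ 3*r + 4*x ≤ -8) → (r + x ≠ 5 ∧ x = -2 ∧ (3*r + 5*x ≤ 1 ∨ 2*x < 7))) ∧ ((¬(6*r + 6*x ≠ -13 ∨ 3*r + 4*x ≤ -8)) → (((x ≥ -5 → 3*r + 2*x = 0) → (5*x ≤ 47 ∨ 2*x < 23)) ∧ ((¬(x ≥ -5 → 3*r + 2*x = 0)) → (3*r + 9*x ≤ -9 ∨ 6*x < -3))))


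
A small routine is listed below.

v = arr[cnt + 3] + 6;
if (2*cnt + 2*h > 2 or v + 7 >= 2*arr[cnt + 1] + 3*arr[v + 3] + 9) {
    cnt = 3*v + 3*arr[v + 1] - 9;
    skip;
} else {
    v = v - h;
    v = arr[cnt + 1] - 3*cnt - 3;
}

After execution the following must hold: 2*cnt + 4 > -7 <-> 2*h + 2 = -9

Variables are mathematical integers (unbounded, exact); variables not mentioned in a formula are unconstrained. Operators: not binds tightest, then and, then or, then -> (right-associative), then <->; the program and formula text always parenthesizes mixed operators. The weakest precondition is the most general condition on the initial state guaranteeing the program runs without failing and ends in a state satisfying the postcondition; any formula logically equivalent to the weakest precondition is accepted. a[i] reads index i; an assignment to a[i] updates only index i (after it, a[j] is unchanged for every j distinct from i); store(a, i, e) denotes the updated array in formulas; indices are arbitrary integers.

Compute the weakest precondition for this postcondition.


Working backward. After the program, the postcondition 2*cnt + 4 > -7 <-> 2*h + 2 = -9 must hold; in canonical form it is 2*cnt > -11 <-> 2*h = -11.
Then branch requires 6*arr[v + 1] + 6*v > 7 <-> 2*h = -11; else branch requires 2*cnt > -11 <-> 2*h = -11.
Before the if: ((2*cnt + 2*h > 2 or v >= 2*arr[cnt + 1] + 3*arr[v + 3] + 2) -> (6*arr[v + 1] + 6*v > 7 <-> 2*h = -11)) and ((not (2*cnt + 2*h > 2 or v >= 2*arr[cnt + 1] + 3*arr[v + 3] + 2)) -> (2*cnt > -11 <-> 2*h = -11))
Before v := arr[cnt + 3] + 6: ((2*cnt + 2*h > 2 or arr[cnt + 3] >= 3*arr[arr[cnt + 3] + 9] + 2*arr[cnt + 1] - 4) -> (6*arr[arr[cnt + 3] + 7] + 6*arr[cnt + 3] > -29 <-> 2*h = -11)) and ((not (2*cnt + 2*h > 2 or arr[cnt + 3] >= 3*arr[arr[cnt + 3] + 9] + 2*arr[cnt + 1] - 4)) -> (2*cnt > -11 <-> 2*h = -11))
Answer: WP = ((2*cnt + 2*h > 2 or arr[cnt + 3] >= 3*arr[arr[cnt + 3] + 9] + 2*arr[cnt + 1] - 4) -> (6*arr[arr[cnt + 3] + 7] + 6*arr[cnt + 3] > -29 <-> 2*h = -11)) and ((not (2*cnt + 2*h > 2 or arr[cnt + 3] >= 3*arr[arr[cnt + 3] + 9] + 2*arr[cnt + 1] - 4)) -> (2*cnt > -11 <-> 2*h = -11))


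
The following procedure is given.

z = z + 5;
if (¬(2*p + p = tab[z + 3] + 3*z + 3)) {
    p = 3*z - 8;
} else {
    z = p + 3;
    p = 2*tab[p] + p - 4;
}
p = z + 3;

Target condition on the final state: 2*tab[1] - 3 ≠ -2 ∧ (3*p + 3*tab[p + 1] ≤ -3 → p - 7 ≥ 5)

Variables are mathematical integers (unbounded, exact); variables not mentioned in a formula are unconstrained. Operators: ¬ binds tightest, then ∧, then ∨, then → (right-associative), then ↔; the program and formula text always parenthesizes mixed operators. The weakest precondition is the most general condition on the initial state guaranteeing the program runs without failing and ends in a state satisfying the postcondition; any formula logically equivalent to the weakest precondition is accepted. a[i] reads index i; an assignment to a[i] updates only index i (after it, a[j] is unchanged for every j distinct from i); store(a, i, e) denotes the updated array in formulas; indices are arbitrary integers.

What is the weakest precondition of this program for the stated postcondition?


Working backward. After the program, the postcondition 2*tab[1] - 3 ≠ -2 ∧ (3*p + 3*tab[p + 1] ≤ -3 → p - 7 ≥ 5) must hold; in canonical form it is 2*tab[1] ≠ 1 ∧ (3*tab[p + 1] + 3*p ≤ -3 → p ≥ 12).
Before p := z + 3: 2*tab[1] ≠ 1 ∧ (3*tab[z + 4] + 3*z ≤ -12 → z ≥ 9)
Then branch requires 2*tab[1] ≠ 1 ∧ (3*tab[z + 4] + 3*z ≤ -12 → z ≥ 9); else branch requires 2*tab[1] ≠ 1 ∧ (3*tab[p + 7] + 3*p ≤ -21 → p ≥ 6).
Before the if: ((¬(3*p = tab[z + 3] + 3*z + 3)) → (2*tab[1] ≠ 1 ∧ (3*tab[z + 4] + 3*z ≤ -12 → z ≥ 9))) ∧ (3*p = tab[z + 3] + 3*z + 3 → (2*tab[1] ≠ 1 ∧ (3*tab[p + 7] + 3*p ≤ -21 → p ≥ 6)))
Before z := z + 5: ((¬(3*p = tab[z + 8] + 3*z + 18)) → (2*tab[1] ≠ 1 ∧ (3*tab[z + 9] + 3*z ≤ -27 → z ≥ 4))) ∧ (3*p = tab[z + 8] + 3*z + 18 → (2*tab[1] ≠ 1 ∧ (3*tab[p + 7] + 3*p ≤ -21 → p ≥ 6)))
Answer: WP = ((¬(3*p = tab[z + 8] + 3*z + 18)) → (2*tab[1] ≠ 1 ∧ (3*tab[z + 9] + 3*z ≤ -27 → z ≥ 4))) ∧ (3*p = tab[z + 8] + 3*z + 18 → (2*tab[1] ≠ 1 ∧ (3*tab[p + 7] + 3*p ≤ -21 → p ≥ 6)))


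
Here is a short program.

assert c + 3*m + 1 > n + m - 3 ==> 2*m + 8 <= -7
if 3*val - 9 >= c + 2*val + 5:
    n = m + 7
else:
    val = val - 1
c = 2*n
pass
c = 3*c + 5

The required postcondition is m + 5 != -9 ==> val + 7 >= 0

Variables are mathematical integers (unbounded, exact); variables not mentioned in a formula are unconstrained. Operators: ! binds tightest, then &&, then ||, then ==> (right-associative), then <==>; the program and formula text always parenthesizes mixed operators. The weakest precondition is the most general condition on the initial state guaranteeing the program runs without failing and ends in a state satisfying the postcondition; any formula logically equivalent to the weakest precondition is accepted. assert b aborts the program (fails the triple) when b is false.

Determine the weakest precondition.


Working backward. After the program, the postcondition m + 5 != -9 ==> val + 7 >= 0 must hold; in canonical form it is m != -14 ==> val >= -7.
Before c := 3*c + 5: m != -14 ==> val >= -7
Before skip: m != -14 ==> val >= -7
Before c := 2*n: m != -14 ==> val >= -7
Then branch requires m != -14 ==> val >= -7; else branch requires m != -14 ==> val >= -6.
Before the if: (val >= c + 14 ==> (m != -14 ==> val >= -7)) && ((!(val >= c + 14)) ==> (m != -14 ==> val >= -6))
Before assert c + 3*m + 1 > n + m - 3 ==> 2*m + 8 <= -7: (c + 2*m > n - 4 ==> 2*m <= -15) && (val >= c + 14 ==> (m != -14 ==> val >= -7)) && ((!(val >= c + 14)) ==> (m != -14 ==> val >= -6))
Answer: WP = (c + 2*m > n - 4 ==> 2*m <= -15) && (val >= c + 14 ==> (m != -14 ==> val >= -7)) && ((!(val >= c + 14)) ==> (m != -14 ==> val >= -6))


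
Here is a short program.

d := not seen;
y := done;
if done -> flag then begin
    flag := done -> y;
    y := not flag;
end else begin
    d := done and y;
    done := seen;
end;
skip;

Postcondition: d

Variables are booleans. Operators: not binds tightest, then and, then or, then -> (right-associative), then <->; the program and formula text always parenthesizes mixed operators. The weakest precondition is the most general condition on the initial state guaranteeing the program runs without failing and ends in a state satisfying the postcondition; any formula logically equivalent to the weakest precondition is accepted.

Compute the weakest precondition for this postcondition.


Working backward. After the program, d must hold.
Before skip: d
Then branch requires d; else branch requires done and y.
Before the if: ((done -> flag) -> d) and ((not (done -> flag)) -> (done and y))
Before y := done: ((done -> flag) -> d) and ((not (done -> flag)) -> done)
Before d := not seen: ((done -> flag) -> (not seen)) and ((not (done -> flag)) -> done)
Answer: WP = ((done -> flag) -> (not seen)) and ((not (done -> flag)) -> done)


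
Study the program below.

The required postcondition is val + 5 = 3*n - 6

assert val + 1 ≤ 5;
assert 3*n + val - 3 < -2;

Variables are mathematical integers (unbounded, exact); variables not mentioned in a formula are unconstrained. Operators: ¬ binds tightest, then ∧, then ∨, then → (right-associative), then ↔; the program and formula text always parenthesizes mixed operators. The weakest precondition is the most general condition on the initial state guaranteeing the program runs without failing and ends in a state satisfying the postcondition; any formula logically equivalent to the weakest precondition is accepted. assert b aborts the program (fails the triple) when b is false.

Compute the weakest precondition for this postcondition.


Working backward. After the program, the postcondition val + 5 = 3*n - 6 must hold; in canonical form it is val = 3*n - 11.
Before assert 3*n + val - 3 < -2: 3*n + val < 1 ∧ val = 3*n - 11
Before assert val + 1 ≤ 5: val ≤ 4 ∧ 3*n + val < 1 ∧ val = 3*n - 11
Answer: WP = val ≤ 4 ∧ 3*n + val < 1 ∧ val = 3*n - 11


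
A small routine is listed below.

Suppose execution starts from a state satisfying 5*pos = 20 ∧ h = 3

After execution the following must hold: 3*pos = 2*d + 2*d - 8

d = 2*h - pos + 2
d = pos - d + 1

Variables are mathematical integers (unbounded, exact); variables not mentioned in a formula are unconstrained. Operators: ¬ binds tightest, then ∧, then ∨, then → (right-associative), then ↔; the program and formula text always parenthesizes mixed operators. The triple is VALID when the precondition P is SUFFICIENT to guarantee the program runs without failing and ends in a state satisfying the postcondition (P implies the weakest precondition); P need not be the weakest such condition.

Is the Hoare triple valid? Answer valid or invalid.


Working backward. After the program, the postcondition 3*pos = 2*d + 2*d - 8 must hold; in canonical form it is 3*pos = 4*d - 8.
Before d := pos - d + 1: 4*d = pos - 4
Before d := 2*h - pos + 2: 8*h = 5*pos - 12
The weakest precondition is 8*h = 5*pos - 12.
Check whether 5*pos = 20 ∧ h = 3 implies it.
Countermodel: at the initial state h = 3, pos = 4, the precondition holds but the weakest precondition fails.
Answer: invalid


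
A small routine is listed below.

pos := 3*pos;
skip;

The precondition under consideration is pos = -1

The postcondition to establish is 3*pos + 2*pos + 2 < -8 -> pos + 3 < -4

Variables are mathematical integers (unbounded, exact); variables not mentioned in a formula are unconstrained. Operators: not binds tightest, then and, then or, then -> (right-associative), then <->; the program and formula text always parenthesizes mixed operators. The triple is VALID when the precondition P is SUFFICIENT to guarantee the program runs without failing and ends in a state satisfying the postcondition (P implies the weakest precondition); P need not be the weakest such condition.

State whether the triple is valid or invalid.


Working backward. After the program, the postcondition 3*pos + 2*pos + 2 < -8 -> pos + 3 < -4 must hold; in canonical form it is 5*pos < -10 -> pos < -7.
Before skip: 5*pos < -10 -> pos < -7
Before pos := 3*pos: 15*pos < -10 -> 3*pos < -7
The weakest precondition is 15*pos < -10 -> 3*pos < -7.
Check whether pos = -1 implies it.
Countermodel: at the initial state pos = -1, the precondition holds but the weakest precondition fails.
Answer: invalid


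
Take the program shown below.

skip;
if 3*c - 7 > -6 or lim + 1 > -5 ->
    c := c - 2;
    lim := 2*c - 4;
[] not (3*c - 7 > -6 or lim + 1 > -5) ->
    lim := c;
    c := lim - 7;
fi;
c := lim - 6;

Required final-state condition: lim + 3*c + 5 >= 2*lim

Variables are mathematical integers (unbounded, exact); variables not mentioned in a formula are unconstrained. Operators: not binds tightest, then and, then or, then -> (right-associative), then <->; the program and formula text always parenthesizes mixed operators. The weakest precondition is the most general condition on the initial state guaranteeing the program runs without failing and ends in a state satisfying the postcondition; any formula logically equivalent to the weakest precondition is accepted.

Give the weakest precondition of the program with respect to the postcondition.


Working backward. After the program, the postcondition lim + 3*c + 5 >= 2*lim must hold; in canonical form it is 3*c >= lim - 5.
Before c := lim - 6: 2*lim >= 13
Then branch requires 4*c >= 29; else branch requires 2*c >= 13.
Before the if: ((3*c > 1 or lim > -6) -> 4*c >= 29) and ((not (3*c > 1 or lim > -6)) -> 2*c >= 13)
Before skip: ((3*c > 1 or lim > -6) -> 4*c >= 29) and ((not (3*c > 1 or lim > -6)) -> 2*c >= 13)
Answer: WP = ((3*c > 1 or lim > -6) -> 4*c >= 29) and ((not (3*c > 1 or lim > -6)) -> 2*c >= 13)


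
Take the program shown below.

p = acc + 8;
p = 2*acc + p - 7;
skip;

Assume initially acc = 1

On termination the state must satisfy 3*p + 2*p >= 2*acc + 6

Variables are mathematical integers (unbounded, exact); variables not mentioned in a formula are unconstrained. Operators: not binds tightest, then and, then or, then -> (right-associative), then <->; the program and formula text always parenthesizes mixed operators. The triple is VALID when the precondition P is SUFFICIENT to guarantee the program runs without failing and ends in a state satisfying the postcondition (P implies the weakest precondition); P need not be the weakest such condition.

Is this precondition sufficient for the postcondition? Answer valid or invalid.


Working backward. After the program, the postcondition 3*p + 2*p >= 2*acc + 6 must hold; in canonical form it is 5*p >= 2*acc + 6.
Before skip: 5*p >= 2*acc + 6
Before p := 2*acc + p - 7: 8*acc + 5*p >= 41
Before p := acc + 8: 13*acc >= 1
The weakest precondition is 13*acc >= 1.
Check whether acc = 1 implies it.
Every state satisfying the precondition satisfies the weakest precondition: the implication holds.
Answer: valid


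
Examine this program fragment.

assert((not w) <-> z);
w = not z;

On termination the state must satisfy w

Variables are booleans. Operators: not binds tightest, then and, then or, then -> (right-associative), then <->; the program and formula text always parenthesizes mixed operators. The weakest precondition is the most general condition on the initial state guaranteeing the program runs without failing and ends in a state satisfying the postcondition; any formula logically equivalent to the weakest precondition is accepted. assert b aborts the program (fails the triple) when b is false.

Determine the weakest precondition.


Working backward. After the program, w must hold.
Before w := not z: not z
Before assert (not w) <-> z: ((not w) <-> z) and (not z)
Answer: WP = ((not w) <-> z) and (not z)


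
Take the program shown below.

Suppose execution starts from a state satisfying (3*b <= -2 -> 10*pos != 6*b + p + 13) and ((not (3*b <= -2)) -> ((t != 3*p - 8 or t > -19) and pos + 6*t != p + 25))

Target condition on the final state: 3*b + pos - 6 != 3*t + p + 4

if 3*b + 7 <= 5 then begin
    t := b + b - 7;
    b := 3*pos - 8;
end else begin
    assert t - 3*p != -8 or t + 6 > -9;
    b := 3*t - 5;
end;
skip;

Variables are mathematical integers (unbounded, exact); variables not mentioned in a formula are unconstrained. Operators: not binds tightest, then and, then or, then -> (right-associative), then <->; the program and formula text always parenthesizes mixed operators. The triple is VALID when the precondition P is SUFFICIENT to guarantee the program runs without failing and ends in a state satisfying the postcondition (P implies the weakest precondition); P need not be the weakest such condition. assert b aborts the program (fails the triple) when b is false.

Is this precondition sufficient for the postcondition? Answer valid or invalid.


Working backward. After the program, the postcondition 3*b + pos - 6 != 3*t + p + 4 must hold; in canonical form it is 3*b + pos != p + 3*t + 10.
Before skip: 3*b + pos != p + 3*t + 10
Then branch requires 10*pos != 6*b + p + 13; else branch requires (t != 3*p - 8 or t > -15) and pos + 6*t != p + 25.
Before the if: (3*b <= -2 -> 10*pos != 6*b + p + 13) and ((not (3*b <= -2)) -> ((t != 3*p - 8 or t > -15) and pos + 6*t != p + 25))
The weakest precondition is (3*b <= -2 -> 10*pos != 6*b + p + 13) and ((not (3*b <= -2)) -> ((t != 3*p - 8 or t > -15) and pos + 6*t != p + 25)).
Check whether (3*b <= -2 -> 10*pos != 6*b + p + 13) and ((not (3*b <= -2)) -> ((t != 3*p - 8 or t > -19) and pos + 6*t != p + 25)) implies it.
Countermodel: at the initial state b = 0, p = -3, pos = 125, t = -17, the precondition holds but the weakest precondition fails.
Answer: invalid


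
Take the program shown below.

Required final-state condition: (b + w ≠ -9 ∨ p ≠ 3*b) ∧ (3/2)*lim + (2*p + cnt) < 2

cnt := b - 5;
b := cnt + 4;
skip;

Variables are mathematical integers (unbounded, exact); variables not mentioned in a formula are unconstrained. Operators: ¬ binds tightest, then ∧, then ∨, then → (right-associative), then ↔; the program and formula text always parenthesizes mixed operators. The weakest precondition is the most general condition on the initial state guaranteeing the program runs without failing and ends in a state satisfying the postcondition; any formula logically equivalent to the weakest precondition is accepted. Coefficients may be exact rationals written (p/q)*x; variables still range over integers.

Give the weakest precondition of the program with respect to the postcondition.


Working backward. After the program, the postcondition (b + w ≠ -9 ∨ p ≠ 3*b) ∧ (3/2)*lim + (2*p + cnt) < 2 must hold; in canonical form it is (b + w ≠ -9 ∨ p ≠ 3*b) ∧ cnt + (3/2)*lim + 2*p < 2.
Before skip: (b + w ≠ -9 ∨ p ≠ 3*b) ∧ cnt + (3/2)*lim + 2*p < 2
Before b := cnt + 4: (cnt + w ≠ -13 ∨ p ≠ 3*cnt + 12) ∧ cnt + (3/2)*lim + 2*p < 2
Before cnt := b - 5: (b + w ≠ -8 ∨ p ≠ 3*b - 3) ∧ b + (3/2)*lim + 2*p < 7
Answer: WP = (b + w ≠ -8 ∨ p ≠ 3*b - 3) ∧ b + (3/2)*lim + 2*p < 7


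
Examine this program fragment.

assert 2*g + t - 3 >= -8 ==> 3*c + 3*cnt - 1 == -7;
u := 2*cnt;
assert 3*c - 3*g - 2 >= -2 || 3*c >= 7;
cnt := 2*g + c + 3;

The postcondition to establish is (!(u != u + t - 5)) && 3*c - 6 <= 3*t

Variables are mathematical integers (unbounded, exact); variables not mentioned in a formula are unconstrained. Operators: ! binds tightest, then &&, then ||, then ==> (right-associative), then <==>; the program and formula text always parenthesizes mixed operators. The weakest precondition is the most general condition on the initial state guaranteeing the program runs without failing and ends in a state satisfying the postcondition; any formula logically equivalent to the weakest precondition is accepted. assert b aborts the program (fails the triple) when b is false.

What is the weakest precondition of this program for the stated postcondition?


Working backward. After the program, the postcondition (!(u != u + t - 5)) && 3*c - 6 <= 3*t must hold; in canonical form it is (!(t != 5)) && 3*c <= 3*t + 6.
Before cnt := 2*g + c + 3: (!(t != 5)) && 3*c <= 3*t + 6
Before assert 3*c - 3*g - 2 >= -2 || 3*c >= 7: (3*c >= 3*g || 3*c >= 7) && (!(t != 5)) && 3*c <= 3*t + 6
Before u := 2*cnt: (3*c >= 3*g || 3*c >= 7) && (!(t != 5)) && 3*c <= 3*t + 6
Before assert 2*g + t - 3 >= -8 ==> 3*c + 3*cnt - 1 == -7: (2*g + t >= -5 ==> 3*c + 3*cnt == -6) && (3*c >= 3*g || 3*c >= 7) && (!(t != 5)) && 3*c <= 3*t + 6
Answer: WP = (2*g + t >= -5 ==> 3*c + 3*cnt == -6) && (3*c >= 3*g || 3*c >= 7) && (!(t != 5)) && 3*c <= 3*t + 6


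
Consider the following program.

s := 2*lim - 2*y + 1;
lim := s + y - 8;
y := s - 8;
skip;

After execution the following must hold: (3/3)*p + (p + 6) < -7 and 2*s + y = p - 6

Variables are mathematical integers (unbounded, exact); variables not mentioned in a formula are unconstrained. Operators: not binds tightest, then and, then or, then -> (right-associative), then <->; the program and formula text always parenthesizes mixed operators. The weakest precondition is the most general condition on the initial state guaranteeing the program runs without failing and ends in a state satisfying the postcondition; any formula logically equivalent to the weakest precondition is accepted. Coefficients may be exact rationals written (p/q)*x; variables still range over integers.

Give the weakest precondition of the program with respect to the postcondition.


Working backward. After the program, the postcondition (3/3)*p + (p + 6) < -7 and 2*s + y = p - 6 must hold; in canonical form it is 2*p < -13 and 2*s + y = p - 6.
Before skip: 2*p < -13 and 2*s + y = p - 6
Before y := s - 8: 2*p < -13 and 3*s = p + 2
Before lim := s + y - 8: 2*p < -13 and 3*s = p + 2
Before s := 2*lim - 2*y + 1: 2*p < -13 and 6*lim = p + 6*y - 1
Answer: WP = 2*p < -13 and 6*lim = p + 6*y - 1


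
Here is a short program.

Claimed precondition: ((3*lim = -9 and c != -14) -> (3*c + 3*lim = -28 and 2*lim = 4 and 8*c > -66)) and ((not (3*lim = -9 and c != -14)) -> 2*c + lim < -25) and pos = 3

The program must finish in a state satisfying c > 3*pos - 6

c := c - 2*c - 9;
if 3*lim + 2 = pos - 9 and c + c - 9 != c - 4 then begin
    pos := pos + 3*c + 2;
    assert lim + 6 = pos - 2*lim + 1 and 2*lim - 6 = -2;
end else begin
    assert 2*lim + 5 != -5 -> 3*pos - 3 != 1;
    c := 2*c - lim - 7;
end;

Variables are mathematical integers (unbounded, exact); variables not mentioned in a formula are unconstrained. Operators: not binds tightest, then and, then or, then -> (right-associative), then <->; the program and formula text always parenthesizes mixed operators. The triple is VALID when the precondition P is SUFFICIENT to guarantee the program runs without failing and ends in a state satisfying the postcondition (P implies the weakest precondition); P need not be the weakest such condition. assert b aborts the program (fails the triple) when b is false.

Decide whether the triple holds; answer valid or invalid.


Working backward. After the program, c > 3*pos - 6 must hold.
Then branch requires 3*lim = 3*c + pos - 3 and 2*lim = 4 and 8*c + 3*pos < 0; else branch requires (2*lim != -10 -> 3*pos != 4) and 2*c > lim + 3*pos + 1.
Before the if: ((3*lim = pos - 11 and c != 5) -> (3*lim = 3*c + pos - 3 and 2*lim = 4 and 8*c + 3*pos < 0)) and ((not (3*lim = pos - 11 and c != 5)) -> ((2*lim != -10 -> 3*pos != 4) and 2*c > lim + 3*pos + 1))
Before c := c - 2*c - 9: ((3*lim = pos - 11 and c != -14) -> (3*c + 3*lim = pos - 30 and 2*lim = 4 and 3*pos < 8*c + 72)) and ((not (3*lim = pos - 11 and c != -14)) -> ((2*lim != -10 -> 3*pos != 4) and 2*c + lim + 3*pos < -19))
The weakest precondition is ((3*lim = pos - 11 and c != -14) -> (3*c + 3*lim = pos - 30 and 2*lim = 4 and 3*pos < 8*c + 72)) and ((not (3*lim = pos - 11 and c != -14)) -> ((2*lim != -10 -> 3*pos != 4) and 2*c + lim + 3*pos < -19)).
Check whether ((3*lim = -9 and c != -14) -> (3*c + 3*lim = -28 and 2*lim = 4 and 8*c > -66)) and ((not (3*lim = -9 and c != -14)) -> 2*c + lim < -25) and pos = 3 implies it.
Countermodel: at the initial state c = -11, lim = -4, pos = 3, the precondition holds but the weakest precondition fails.
Answer: invalid


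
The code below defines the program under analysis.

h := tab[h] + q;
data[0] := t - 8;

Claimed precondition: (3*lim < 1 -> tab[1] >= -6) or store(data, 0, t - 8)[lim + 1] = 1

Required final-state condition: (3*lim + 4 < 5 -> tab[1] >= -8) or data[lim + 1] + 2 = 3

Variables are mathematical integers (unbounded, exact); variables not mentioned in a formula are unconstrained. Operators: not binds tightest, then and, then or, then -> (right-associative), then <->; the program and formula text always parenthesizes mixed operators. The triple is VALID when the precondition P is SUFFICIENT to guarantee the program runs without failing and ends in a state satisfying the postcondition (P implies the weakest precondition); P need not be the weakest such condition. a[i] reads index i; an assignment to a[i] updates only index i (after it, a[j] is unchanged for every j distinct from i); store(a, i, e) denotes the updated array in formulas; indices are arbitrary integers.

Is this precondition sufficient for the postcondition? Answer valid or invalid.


Working backward. After the program, the postcondition (3*lim + 4 < 5 -> tab[1] >= -8) or data[lim + 1] + 2 = 3 must hold; in canonical form it is (3*lim < 1 -> tab[1] >= -8) or data[lim + 1] = 1.
Before data[0] := t - 8: (3*lim < 1 -> tab[1] >= -8) or store(data, 0, t - 8)[lim + 1] = 1
Before h := tab[h] + q: (3*lim < 1 -> tab[1] >= -8) or store(data, 0, t - 8)[lim + 1] = 1
The weakest precondition is (3*lim < 1 -> tab[1] >= -8) or store(data, 0, t - 8)[lim + 1] = 1.
Check whether (3*lim < 1 -> tab[1] >= -6) or store(data, 0, t - 8)[lim + 1] = 1 implies it.
Every state satisfying the precondition satisfies the weakest precondition: the implication holds.
Answer: valid
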